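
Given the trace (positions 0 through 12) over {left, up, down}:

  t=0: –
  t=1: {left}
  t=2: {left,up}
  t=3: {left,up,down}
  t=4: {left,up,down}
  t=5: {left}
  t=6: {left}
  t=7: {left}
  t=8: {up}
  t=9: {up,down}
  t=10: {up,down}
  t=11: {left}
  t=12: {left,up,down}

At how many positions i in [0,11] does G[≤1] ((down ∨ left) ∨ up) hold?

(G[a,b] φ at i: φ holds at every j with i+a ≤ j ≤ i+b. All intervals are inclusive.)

Evaluate at each i in [0,11]:
  i=0: ✗ (fails at j=0)
  i=1: ✓ (all of [1,2])
  i=2: ✓ (all of [2,3])
  i=3: ✓ (all of [3,4])
  i=4: ✓ (all of [4,5])
  i=5: ✓ (all of [5,6])
  i=6: ✓ (all of [6,7])
  i=7: ✓ (all of [7,8])
  i=8: ✓ (all of [8,9])
  i=9: ✓ (all of [9,10])
  i=10: ✓ (all of [10,11])
  i=11: ✓ (all of [11,12])
Positions where it holds: {1, 2, 3, 4, 5, 6, 7, 8, 9, 10, 11} → 11.

11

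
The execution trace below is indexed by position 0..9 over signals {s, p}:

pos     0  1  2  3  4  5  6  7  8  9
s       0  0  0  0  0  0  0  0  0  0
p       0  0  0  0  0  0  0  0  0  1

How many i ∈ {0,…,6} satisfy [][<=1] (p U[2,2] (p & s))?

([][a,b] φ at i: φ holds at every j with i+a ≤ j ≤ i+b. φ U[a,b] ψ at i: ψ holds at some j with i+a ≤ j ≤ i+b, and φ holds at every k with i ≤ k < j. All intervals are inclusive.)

Evaluate at each i in [0,6]:
  i=0: ✗ (fails at j=0)
  i=1: ✗ (fails at j=1)
  i=2: ✗ (fails at j=2)
  i=3: ✗ (fails at j=3)
  i=4: ✗ (fails at j=4)
  i=5: ✗ (fails at j=5)
  i=6: ✗ (fails at j=6)
Positions where it holds: {} → 0.

0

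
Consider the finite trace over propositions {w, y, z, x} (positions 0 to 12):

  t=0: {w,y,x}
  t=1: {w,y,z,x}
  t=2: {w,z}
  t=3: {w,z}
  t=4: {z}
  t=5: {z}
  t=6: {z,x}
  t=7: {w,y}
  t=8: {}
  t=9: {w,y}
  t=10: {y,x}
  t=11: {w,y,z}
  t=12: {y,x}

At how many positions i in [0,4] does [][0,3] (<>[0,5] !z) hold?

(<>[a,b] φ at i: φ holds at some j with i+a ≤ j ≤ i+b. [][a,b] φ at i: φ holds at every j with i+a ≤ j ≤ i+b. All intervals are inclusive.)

Evaluate at each i in [0,4]:
  i=0: ✗ (fails at j=1)
  i=1: ✗ (fails at j=1)
  i=2: ✓ (all of [2,5])
  i=3: ✓ (all of [3,6])
  i=4: ✓ (all of [4,7])
Positions where it holds: {2, 3, 4} → 3.

3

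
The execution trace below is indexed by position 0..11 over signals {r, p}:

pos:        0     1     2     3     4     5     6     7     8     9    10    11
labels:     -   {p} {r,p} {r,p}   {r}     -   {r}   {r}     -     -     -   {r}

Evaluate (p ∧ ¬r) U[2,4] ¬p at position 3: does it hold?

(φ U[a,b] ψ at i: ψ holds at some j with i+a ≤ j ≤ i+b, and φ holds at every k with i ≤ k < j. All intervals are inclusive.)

Does not hold

Need some j in [5,7] with ¬p, and (p ∧ ¬r) at every k in [3,j-1].
  j=5: ¬p holds, but (p ∧ ¬r) fails at k=3 → not this j.
  j=6: ¬p holds, but (p ∧ ¬r) fails at k=3 → not this j.
  j=7: ¬p holds, but (p ∧ ¬r) fails at k=3 → not this j.
No j in the window works → until fails.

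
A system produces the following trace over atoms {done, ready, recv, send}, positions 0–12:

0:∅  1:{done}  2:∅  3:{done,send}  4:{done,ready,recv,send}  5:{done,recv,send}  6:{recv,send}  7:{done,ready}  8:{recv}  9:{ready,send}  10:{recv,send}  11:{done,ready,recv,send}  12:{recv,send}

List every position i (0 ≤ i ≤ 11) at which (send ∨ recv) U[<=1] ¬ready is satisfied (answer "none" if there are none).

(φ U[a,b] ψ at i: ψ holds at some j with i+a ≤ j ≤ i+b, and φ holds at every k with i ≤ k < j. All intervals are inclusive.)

0, 1, 2, 3, 4, 5, 6, 8, 9, 10, 11

Evaluate at each i in [0,11]:
  i=0: ✓ (rhs at j=0)
  i=1: ✓ (rhs at j=1)
  i=2: ✓ (rhs at j=2)
  i=3: ✓ (rhs at j=3)
  i=4: ✓ (rhs at j=5; lhs holds on [4,4])
  i=5: ✓ (rhs at j=5)
  i=6: ✓ (rhs at j=6)
  i=7: ✗ (lhs fails at k=7 before rhs at j=8)
  i=8: ✓ (rhs at j=8)
  i=9: ✓ (rhs at j=10; lhs holds on [9,9])
  i=10: ✓ (rhs at j=10)
  i=11: ✓ (rhs at j=12; lhs holds on [11,11])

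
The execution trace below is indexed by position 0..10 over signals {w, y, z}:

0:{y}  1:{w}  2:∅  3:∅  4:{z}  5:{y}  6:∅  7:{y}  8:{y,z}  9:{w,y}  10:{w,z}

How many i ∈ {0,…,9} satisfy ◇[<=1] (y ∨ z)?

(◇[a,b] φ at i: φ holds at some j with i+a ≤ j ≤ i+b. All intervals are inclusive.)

Evaluate at each i in [0,9]:
  i=0: ✓ (witness j=0)
  i=1: ✗ (none in [1,2])
  i=2: ✗ (none in [2,3])
  i=3: ✓ (witness j=4)
  i=4: ✓ (witness j=4)
  i=5: ✓ (witness j=5)
  i=6: ✓ (witness j=7)
  i=7: ✓ (witness j=7)
  i=8: ✓ (witness j=8)
  i=9: ✓ (witness j=9)
Positions where it holds: {0, 3, 4, 5, 6, 7, 8, 9} → 8.

8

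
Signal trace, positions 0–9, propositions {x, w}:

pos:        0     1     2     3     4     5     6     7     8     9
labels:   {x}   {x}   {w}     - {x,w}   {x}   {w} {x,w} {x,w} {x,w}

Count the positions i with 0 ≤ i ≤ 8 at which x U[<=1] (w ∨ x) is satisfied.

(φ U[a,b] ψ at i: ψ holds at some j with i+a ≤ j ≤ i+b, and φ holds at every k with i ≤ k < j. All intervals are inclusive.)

Evaluate at each i in [0,8]:
  i=0: ✓ (rhs at j=0)
  i=1: ✓ (rhs at j=1)
  i=2: ✓ (rhs at j=2)
  i=3: ✗ (lhs fails at k=3 before rhs at j=4)
  i=4: ✓ (rhs at j=4)
  i=5: ✓ (rhs at j=5)
  i=6: ✓ (rhs at j=6)
  i=7: ✓ (rhs at j=7)
  i=8: ✓ (rhs at j=8)
Positions where it holds: {0, 1, 2, 4, 5, 6, 7, 8} → 8.

8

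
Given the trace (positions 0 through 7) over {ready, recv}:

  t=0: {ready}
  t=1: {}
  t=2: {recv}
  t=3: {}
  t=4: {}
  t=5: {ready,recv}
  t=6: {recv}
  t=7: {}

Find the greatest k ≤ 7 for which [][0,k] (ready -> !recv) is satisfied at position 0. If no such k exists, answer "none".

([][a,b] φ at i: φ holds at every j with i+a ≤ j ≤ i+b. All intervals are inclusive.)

(ready -> !recv) must hold from j=0 onward; find where it first fails.
  j=0: holds
  j=1: holds
  j=2: holds
  j=3: holds
  j=4: holds
  j=5: fails
Holds on [0,4], so largest k = 4.

4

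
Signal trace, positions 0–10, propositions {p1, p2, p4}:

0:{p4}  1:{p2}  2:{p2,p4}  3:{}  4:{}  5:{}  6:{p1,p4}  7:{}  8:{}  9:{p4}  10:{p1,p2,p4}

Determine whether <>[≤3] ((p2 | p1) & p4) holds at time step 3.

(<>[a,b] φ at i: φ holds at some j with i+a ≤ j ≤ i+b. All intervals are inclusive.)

Yes

Check ((p2 | p1) & p4) at each j in [3,6]:
  j=3: false
  j=4: false
  j=5: false
  j=6: true
Found at j=6 → formula holds.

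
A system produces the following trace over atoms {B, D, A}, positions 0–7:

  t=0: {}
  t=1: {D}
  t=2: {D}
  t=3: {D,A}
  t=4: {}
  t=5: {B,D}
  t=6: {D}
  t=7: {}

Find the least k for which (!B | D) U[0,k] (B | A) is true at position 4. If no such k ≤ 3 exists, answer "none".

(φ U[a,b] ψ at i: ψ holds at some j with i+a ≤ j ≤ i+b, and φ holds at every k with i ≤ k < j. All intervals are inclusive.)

1

Need earliest j ≥ 4 with (B | A), and (!B | D) at every k in [4,j-1].
  j=4: rhs fails.
  j=5: rhs holds; lhs holds on [4,4]. k = 1.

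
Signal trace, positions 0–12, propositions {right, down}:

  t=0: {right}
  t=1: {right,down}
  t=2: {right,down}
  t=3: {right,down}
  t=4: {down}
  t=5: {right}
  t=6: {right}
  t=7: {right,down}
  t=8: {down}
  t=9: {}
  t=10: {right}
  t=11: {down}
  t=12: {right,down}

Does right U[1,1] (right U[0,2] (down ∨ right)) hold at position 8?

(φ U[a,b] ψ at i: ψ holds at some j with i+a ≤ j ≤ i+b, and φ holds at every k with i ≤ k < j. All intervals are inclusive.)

Need some j in [9,9] with (right U[0,2] (down ∨ right)), and right at every k in [8,j-1].
  j=9: (right U[0,2] (down ∨ right)) — fails.
No j in the window works → until fails.

False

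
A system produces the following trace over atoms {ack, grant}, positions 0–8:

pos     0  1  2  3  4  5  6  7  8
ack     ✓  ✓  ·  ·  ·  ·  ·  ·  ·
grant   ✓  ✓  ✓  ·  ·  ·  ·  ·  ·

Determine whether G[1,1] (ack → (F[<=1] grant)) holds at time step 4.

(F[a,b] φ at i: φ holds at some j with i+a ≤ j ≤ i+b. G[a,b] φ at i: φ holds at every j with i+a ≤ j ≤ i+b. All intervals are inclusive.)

True

Check (ack → (F[<=1] grant)) at every j in [5,5]:
  j=5: antecedent false → ✓
All positions satisfy it → formula holds.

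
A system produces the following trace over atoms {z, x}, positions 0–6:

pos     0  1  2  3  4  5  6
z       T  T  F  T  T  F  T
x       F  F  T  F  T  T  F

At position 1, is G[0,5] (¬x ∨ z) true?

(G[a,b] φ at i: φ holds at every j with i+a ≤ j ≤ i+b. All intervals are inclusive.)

No

Check (¬x ∨ z) at every j in [1,6]:
  j=1: true
  j=2: false
  j=3: true
  j=4: true
  j=5: false
  j=6: true
Fails at j=2 → formula fails.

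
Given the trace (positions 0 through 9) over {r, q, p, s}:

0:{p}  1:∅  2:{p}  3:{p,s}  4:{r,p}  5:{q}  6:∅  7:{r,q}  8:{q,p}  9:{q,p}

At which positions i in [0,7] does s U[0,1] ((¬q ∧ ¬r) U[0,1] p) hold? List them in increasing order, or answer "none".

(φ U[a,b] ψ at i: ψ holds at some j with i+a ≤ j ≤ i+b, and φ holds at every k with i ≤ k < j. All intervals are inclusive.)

0, 1, 2, 3, 4

Evaluate at each i in [0,7]:
  i=0: ✓ (rhs at j=0)
  i=1: ✓ (rhs at j=1)
  i=2: ✓ (rhs at j=2)
  i=3: ✓ (rhs at j=3)
  i=4: ✓ (rhs at j=4)
  i=5: ✗ (no rhs in [5,6])
  i=6: ✗ (no rhs in [6,7])
  i=7: ✗ (lhs fails at k=7 before rhs at j=8)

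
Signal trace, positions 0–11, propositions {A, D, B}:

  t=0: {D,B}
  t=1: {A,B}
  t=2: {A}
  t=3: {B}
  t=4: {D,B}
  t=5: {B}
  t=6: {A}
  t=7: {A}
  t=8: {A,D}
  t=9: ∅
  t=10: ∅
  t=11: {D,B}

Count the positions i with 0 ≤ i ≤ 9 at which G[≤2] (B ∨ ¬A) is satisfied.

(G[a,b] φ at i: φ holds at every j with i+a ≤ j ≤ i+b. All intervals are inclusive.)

2

Evaluate at each i in [0,9]:
  i=0: ✗ (fails at j=2)
  i=1: ✗ (fails at j=2)
  i=2: ✗ (fails at j=2)
  i=3: ✓ (all of [3,5])
  i=4: ✗ (fails at j=6)
  i=5: ✗ (fails at j=6)
  i=6: ✗ (fails at j=6)
  i=7: ✗ (fails at j=7)
  i=8: ✗ (fails at j=8)
  i=9: ✓ (all of [9,11])
Positions where it holds: {3, 9} → 2.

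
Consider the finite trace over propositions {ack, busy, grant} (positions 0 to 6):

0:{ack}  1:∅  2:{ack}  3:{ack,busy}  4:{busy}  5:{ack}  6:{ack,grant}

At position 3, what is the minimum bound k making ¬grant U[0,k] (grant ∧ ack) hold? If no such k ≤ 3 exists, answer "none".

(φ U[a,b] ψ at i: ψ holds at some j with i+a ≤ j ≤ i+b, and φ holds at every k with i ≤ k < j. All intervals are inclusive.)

3

Need earliest j ≥ 3 with (grant ∧ ack), and ¬grant at every k in [3,j-1].
  j=3: rhs fails.
  j=4: rhs fails.
  j=5: rhs fails.
  j=6: rhs holds; lhs holds on [3,5]. k = 3.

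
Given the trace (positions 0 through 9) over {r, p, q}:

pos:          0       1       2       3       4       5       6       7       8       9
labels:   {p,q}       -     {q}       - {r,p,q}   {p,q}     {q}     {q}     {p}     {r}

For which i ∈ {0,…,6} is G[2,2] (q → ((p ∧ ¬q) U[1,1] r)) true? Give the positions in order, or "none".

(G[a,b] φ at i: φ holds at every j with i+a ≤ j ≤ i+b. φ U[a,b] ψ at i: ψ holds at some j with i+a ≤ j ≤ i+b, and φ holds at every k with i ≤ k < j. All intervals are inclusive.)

Evaluate at each i in [0,6]:
  i=0: ✗ (fails at j=2)
  i=1: ✓ (all of [3,3])
  i=2: ✗ (fails at j=4)
  i=3: ✗ (fails at j=5)
  i=4: ✗ (fails at j=6)
  i=5: ✗ (fails at j=7)
  i=6: ✓ (all of [8,8])

1, 6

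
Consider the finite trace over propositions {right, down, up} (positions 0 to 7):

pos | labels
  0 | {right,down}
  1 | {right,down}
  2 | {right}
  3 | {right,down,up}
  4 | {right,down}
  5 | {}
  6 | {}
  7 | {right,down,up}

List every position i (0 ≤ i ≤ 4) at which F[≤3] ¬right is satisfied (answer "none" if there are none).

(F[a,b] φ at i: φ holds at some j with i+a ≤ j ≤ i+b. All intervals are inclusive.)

Evaluate at each i in [0,4]:
  i=0: ✗ (none in [0,3])
  i=1: ✗ (none in [1,4])
  i=2: ✓ (witness j=5)
  i=3: ✓ (witness j=5)
  i=4: ✓ (witness j=5)

2, 3, 4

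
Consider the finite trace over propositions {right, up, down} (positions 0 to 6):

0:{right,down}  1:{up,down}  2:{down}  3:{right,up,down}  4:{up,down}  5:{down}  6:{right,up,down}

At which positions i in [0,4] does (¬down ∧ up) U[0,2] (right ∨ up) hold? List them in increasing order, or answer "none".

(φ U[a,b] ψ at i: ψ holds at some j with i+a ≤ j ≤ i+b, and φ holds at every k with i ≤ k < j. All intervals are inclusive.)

0, 1, 3, 4

Evaluate at each i in [0,4]:
  i=0: ✓ (rhs at j=0)
  i=1: ✓ (rhs at j=1)
  i=2: ✗ (lhs fails at k=2 before rhs at j=3)
  i=3: ✓ (rhs at j=3)
  i=4: ✓ (rhs at j=4)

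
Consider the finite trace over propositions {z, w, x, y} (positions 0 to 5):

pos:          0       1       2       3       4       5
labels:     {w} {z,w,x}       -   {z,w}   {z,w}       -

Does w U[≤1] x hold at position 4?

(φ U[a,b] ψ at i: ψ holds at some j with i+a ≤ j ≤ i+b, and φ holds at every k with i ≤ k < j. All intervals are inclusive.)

Need some j in [4,5] with x, and w at every k in [4,j-1].
  j=4: x false.
  j=5: x false.
No j in the window works → until fails.

False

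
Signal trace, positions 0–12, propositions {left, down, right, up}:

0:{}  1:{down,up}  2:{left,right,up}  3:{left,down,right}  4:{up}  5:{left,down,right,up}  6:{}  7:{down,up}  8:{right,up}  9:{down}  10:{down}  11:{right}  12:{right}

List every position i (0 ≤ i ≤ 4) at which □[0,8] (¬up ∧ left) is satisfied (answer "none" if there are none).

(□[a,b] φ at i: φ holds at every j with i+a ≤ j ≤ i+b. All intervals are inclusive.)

Evaluate at each i in [0,4]:
  i=0: ✗ (fails at j=0)
  i=1: ✗ (fails at j=1)
  i=2: ✗ (fails at j=2)
  i=3: ✗ (fails at j=4)
  i=4: ✗ (fails at j=4)

none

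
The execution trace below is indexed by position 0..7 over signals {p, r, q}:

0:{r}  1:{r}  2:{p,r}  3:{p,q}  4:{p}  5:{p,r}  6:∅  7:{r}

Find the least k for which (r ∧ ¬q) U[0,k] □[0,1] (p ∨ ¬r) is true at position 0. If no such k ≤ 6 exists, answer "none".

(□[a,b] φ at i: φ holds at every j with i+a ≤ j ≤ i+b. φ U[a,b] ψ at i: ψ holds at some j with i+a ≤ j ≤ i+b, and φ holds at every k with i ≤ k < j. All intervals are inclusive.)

2

Need earliest j ≥ 0 with □[0,1] (p ∨ ¬r), and (r ∧ ¬q) at every k in [0,j-1].
  j=0: rhs fails.
  j=1: rhs fails.
  j=2: rhs holds; lhs holds on [0,1]. k = 2.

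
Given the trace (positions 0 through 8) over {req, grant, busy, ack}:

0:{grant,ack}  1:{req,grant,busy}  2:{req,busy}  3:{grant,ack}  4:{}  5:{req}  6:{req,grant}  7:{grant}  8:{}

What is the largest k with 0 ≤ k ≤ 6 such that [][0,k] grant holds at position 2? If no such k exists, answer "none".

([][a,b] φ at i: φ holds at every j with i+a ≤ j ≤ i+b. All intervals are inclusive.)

grant must hold from j=2 onward; find where it first fails.
  j=2: fails → no k works.

none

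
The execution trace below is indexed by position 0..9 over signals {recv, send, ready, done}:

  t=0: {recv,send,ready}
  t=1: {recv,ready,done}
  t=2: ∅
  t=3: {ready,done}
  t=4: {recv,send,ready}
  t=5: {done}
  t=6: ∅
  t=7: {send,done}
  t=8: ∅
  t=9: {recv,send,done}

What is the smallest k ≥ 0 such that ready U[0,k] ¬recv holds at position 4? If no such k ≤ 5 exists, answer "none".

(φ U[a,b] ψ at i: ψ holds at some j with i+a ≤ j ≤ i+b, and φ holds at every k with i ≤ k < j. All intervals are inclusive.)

1

Need earliest j ≥ 4 with ¬recv, and ready at every k in [4,j-1].
  j=4: rhs fails.
  j=5: rhs holds; lhs holds on [4,4]. k = 1.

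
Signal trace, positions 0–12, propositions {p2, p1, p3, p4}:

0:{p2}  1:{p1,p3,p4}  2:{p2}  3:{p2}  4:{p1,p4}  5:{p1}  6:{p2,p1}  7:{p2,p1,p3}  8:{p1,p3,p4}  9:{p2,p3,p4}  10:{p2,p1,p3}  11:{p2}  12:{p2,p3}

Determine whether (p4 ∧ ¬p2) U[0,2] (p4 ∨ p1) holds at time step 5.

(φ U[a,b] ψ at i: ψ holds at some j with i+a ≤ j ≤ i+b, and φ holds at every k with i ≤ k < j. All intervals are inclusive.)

Yes

Need some j in [5,7] with (p4 ∨ p1), and (p4 ∧ ¬p2) at every k in [5,j-1].
  j=5: (p4 ∨ p1) holds; no prefix to check → satisfied.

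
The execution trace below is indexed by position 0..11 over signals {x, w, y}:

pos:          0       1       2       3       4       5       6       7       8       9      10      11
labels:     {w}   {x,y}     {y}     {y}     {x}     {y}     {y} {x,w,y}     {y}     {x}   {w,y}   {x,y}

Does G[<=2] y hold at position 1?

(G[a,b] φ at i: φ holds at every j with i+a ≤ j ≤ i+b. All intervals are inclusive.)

Check y at every j in [1,3]:
  j=1: true
  j=2: true
  j=3: true
All positions satisfy it → formula holds.

True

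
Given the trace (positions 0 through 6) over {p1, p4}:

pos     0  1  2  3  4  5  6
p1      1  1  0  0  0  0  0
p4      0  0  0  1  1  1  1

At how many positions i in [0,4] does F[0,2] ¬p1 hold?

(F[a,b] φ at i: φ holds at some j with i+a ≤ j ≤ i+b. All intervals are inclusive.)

5

Evaluate at each i in [0,4]:
  i=0: ✓ (witness j=2)
  i=1: ✓ (witness j=2)
  i=2: ✓ (witness j=2)
  i=3: ✓ (witness j=3)
  i=4: ✓ (witness j=4)
Positions where it holds: {0, 1, 2, 3, 4} → 5.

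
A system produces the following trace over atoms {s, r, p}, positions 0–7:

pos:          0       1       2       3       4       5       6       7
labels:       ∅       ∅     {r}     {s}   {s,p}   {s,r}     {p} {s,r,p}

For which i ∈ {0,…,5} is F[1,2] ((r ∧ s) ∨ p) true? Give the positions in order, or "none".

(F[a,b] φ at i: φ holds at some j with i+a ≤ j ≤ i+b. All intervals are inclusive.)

Evaluate at each i in [0,5]:
  i=0: ✗ (none in [1,2])
  i=1: ✗ (none in [2,3])
  i=2: ✓ (witness j=4)
  i=3: ✓ (witness j=4)
  i=4: ✓ (witness j=5)
  i=5: ✓ (witness j=6)

2, 3, 4, 5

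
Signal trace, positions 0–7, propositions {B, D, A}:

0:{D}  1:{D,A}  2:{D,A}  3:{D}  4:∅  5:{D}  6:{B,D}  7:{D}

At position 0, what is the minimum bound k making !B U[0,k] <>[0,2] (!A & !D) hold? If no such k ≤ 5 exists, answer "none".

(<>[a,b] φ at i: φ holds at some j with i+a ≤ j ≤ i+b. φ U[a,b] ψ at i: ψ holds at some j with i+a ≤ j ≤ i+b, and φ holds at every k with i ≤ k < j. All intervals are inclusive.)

Need earliest j ≥ 0 with <>[0,2] (!A & !D), and !B at every k in [0,j-1].
  j=0: rhs fails.
  j=1: rhs fails.
  j=2: rhs holds; lhs holds on [0,1]. k = 2.

2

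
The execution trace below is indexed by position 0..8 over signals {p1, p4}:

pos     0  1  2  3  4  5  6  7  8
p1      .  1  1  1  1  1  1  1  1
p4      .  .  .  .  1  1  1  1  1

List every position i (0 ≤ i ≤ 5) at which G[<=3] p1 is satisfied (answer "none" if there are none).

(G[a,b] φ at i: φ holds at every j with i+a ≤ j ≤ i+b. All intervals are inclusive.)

1, 2, 3, 4, 5

Evaluate at each i in [0,5]:
  i=0: ✗ (fails at j=0)
  i=1: ✓ (all of [1,4])
  i=2: ✓ (all of [2,5])
  i=3: ✓ (all of [3,6])
  i=4: ✓ (all of [4,7])
  i=5: ✓ (all of [5,8])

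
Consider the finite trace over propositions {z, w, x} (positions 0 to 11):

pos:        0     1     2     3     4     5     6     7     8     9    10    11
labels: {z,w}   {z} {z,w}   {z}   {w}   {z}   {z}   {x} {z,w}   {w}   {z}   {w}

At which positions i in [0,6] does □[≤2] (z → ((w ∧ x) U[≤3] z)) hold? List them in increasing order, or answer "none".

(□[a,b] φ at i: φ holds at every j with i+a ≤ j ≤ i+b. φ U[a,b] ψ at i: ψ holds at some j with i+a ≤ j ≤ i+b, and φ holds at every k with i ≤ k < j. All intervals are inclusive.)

0, 1, 2, 3, 4, 5, 6

Evaluate at each i in [0,6]:
  i=0: ✓ (all of [0,2])
  i=1: ✓ (all of [1,3])
  i=2: ✓ (all of [2,4])
  i=3: ✓ (all of [3,5])
  i=4: ✓ (all of [4,6])
  i=5: ✓ (all of [5,7])
  i=6: ✓ (all of [6,8])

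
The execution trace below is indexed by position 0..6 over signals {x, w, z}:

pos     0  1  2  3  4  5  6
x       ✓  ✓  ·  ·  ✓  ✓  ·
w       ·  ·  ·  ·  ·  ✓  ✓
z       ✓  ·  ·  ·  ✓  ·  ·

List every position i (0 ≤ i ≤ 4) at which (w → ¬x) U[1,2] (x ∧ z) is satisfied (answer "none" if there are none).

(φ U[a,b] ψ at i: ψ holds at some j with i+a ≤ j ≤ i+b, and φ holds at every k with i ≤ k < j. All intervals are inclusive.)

2, 3

Evaluate at each i in [0,4]:
  i=0: ✗ (no rhs in [1,2])
  i=1: ✗ (no rhs in [2,3])
  i=2: ✓ (rhs at j=4; lhs holds on [2,3])
  i=3: ✓ (rhs at j=4; lhs holds on [3,3])
  i=4: ✗ (no rhs in [5,6])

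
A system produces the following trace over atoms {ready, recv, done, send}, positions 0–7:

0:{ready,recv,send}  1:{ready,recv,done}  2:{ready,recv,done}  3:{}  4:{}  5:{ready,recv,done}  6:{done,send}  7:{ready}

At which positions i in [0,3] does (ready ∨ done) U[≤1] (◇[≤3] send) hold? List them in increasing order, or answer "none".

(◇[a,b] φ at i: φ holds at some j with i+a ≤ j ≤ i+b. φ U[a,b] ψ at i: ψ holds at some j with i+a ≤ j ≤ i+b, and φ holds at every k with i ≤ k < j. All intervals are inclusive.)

Evaluate at each i in [0,3]:
  i=0: ✓ (rhs at j=0)
  i=1: ✗ (no rhs in [1,2])
  i=2: ✓ (rhs at j=3; lhs holds on [2,2])
  i=3: ✓ (rhs at j=3)

0, 2, 3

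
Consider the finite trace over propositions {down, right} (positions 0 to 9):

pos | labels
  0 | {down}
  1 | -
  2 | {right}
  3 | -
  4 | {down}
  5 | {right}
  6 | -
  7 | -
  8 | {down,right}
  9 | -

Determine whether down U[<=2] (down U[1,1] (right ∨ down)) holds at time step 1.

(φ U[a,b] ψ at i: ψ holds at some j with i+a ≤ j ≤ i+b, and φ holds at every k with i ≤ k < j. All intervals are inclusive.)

Need some j in [1,3] with (down U[1,1] (right ∨ down)), and down at every k in [1,j-1].
  j=1: (down U[1,1] (right ∨ down)) — fails.
  j=2: (down U[1,1] (right ∨ down)) — fails.
  j=3: (down U[1,1] (right ∨ down)) — fails.
No j in the window works → until fails.

No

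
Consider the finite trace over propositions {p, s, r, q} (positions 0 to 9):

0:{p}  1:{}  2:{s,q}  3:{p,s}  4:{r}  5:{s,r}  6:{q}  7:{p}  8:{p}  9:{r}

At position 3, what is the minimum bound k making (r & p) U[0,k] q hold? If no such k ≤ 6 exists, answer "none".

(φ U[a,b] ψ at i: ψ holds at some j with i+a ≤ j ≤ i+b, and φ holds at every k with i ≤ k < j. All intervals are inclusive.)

none

Need earliest j ≥ 3 with q, and (r & p) at every k in [3,j-1].
  j=3: rhs fails.
  j=4: rhs fails.
  j=5: rhs fails.
  j=6: rhs holds but lhs fails at k=3.
  j=7: rhs fails.
  j=8: rhs fails.
  j=9: rhs fails.
No witness within the range → none.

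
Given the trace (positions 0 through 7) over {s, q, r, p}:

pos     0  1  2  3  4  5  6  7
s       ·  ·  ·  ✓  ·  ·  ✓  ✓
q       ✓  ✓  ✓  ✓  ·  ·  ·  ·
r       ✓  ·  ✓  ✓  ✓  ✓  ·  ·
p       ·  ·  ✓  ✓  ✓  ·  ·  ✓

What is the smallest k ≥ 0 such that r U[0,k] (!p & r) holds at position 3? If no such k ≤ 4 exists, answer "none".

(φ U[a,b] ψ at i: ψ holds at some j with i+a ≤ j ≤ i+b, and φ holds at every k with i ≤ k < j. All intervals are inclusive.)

2

Need earliest j ≥ 3 with (!p & r), and r at every k in [3,j-1].
  j=3: rhs fails.
  j=4: rhs fails.
  j=5: rhs holds; lhs holds on [3,4]. k = 2.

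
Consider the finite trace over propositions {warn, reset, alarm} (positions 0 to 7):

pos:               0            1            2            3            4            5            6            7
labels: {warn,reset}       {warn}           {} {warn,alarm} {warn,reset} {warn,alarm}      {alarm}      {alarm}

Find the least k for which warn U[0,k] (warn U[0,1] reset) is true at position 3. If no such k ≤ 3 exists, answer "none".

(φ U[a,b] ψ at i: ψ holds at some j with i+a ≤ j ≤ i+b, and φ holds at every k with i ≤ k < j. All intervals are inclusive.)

0

Need earliest j ≥ 3 with (warn U[0,1] reset), and warn at every k in [3,j-1].
  j=3: rhs holds (empty prefix). k = 0.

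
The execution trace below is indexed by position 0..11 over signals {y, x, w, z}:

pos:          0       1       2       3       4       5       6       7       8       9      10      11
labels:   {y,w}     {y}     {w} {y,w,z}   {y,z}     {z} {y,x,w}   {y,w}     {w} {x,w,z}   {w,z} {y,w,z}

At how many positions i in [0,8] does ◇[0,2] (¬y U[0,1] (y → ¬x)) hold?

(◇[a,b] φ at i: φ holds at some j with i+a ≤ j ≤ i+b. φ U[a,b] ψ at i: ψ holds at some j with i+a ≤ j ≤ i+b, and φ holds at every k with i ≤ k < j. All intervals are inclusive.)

Evaluate at each i in [0,8]:
  i=0: ✓ (witness j=0)
  i=1: ✓ (witness j=1)
  i=2: ✓ (witness j=2)
  i=3: ✓ (witness j=3)
  i=4: ✓ (witness j=4)
  i=5: ✓ (witness j=5)
  i=6: ✓ (witness j=7)
  i=7: ✓ (witness j=7)
  i=8: ✓ (witness j=8)
Positions where it holds: {0, 1, 2, 3, 4, 5, 6, 7, 8} → 9.

9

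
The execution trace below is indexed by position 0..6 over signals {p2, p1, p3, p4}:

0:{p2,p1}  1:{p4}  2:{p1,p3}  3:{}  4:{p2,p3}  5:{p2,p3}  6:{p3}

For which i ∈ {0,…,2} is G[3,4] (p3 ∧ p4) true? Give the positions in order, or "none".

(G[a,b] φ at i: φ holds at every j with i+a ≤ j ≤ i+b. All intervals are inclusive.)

Evaluate at each i in [0,2]:
  i=0: ✗ (fails at j=3)
  i=1: ✗ (fails at j=4)
  i=2: ✗ (fails at j=5)

none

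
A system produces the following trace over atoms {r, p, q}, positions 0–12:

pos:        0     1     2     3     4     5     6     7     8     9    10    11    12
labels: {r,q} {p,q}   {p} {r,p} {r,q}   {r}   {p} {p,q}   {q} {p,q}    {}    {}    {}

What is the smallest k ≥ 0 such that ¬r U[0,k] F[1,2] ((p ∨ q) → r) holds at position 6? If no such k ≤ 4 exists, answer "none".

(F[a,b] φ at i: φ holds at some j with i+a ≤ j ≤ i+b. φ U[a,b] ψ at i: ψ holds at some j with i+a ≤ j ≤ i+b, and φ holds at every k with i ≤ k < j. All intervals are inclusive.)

2

Need earliest j ≥ 6 with F[1,2] ((p ∨ q) → r), and ¬r at every k in [6,j-1].
  j=6: rhs fails.
  j=7: rhs fails.
  j=8: rhs holds; lhs holds on [6,7]. k = 2.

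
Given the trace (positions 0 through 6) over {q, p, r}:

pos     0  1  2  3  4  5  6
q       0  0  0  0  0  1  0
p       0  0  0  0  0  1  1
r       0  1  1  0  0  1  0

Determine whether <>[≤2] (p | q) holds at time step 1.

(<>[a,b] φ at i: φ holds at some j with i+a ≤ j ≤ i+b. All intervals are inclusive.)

Check (p | q) at each j in [1,3]:
  j=1: false
  j=2: false
  j=3: false
No position in the window satisfies it → formula fails.

No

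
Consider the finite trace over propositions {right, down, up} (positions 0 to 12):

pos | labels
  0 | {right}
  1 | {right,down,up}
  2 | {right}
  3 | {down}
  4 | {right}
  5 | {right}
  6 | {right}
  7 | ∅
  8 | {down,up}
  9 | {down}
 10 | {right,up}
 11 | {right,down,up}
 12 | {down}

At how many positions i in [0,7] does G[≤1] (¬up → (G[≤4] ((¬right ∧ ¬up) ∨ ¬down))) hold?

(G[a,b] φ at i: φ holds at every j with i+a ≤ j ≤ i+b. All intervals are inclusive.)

2

Evaluate at each i in [0,7]:
  i=0: ✗ (fails at j=0)
  i=1: ✓ (all of [1,2])
  i=2: ✓ (all of [2,3])
  i=3: ✗ (fails at j=4)
  i=4: ✗ (fails at j=4)
  i=5: ✗ (fails at j=5)
  i=6: ✗ (fails at j=6)
  i=7: ✗ (fails at j=7)
Positions where it holds: {1, 2} → 2.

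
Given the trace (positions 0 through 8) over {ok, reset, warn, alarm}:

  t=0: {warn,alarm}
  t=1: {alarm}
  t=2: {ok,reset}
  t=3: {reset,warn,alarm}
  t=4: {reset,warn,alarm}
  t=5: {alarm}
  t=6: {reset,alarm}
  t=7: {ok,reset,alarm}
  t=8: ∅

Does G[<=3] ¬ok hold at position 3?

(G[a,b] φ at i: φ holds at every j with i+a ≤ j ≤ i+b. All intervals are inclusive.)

Check ¬ok at every j in [3,6]:
  j=3: true
  j=4: true
  j=5: true
  j=6: true
All positions satisfy it → formula holds.

True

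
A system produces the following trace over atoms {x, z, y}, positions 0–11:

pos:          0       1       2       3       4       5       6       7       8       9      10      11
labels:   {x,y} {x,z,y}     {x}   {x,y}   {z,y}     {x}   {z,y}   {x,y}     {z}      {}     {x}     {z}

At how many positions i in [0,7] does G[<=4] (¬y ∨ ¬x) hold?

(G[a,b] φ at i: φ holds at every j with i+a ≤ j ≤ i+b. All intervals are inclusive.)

0

Evaluate at each i in [0,7]:
  i=0: ✗ (fails at j=0)
  i=1: ✗ (fails at j=1)
  i=2: ✗ (fails at j=3)
  i=3: ✗ (fails at j=3)
  i=4: ✗ (fails at j=7)
  i=5: ✗ (fails at j=7)
  i=6: ✗ (fails at j=7)
  i=7: ✗ (fails at j=7)
Positions where it holds: {} → 0.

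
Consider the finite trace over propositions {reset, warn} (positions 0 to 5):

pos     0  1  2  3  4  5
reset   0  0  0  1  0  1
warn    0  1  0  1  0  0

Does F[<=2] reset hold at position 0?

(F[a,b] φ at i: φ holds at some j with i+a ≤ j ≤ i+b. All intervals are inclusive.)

Check reset at each j in [0,2]:
  j=0: false
  j=1: false
  j=2: false
No position in the window satisfies it → formula fails.

False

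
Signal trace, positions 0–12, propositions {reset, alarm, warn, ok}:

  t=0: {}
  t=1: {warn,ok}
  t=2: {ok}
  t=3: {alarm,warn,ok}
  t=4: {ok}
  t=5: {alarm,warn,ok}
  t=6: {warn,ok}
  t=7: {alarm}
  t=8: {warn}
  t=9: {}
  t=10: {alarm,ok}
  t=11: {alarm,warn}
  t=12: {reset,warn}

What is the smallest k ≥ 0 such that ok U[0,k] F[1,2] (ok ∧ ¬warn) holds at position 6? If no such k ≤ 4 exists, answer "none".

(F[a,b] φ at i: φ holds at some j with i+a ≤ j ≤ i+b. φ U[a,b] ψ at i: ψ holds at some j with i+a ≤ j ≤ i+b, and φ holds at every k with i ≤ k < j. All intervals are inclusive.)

none

Need earliest j ≥ 6 with F[1,2] (ok ∧ ¬warn), and ok at every k in [6,j-1].
  j=6: rhs fails.
  j=7: rhs fails.
  j=8: rhs holds but lhs fails at k=7.
  j=9: rhs holds but lhs fails at k=7.
  j=10: rhs fails.
No witness within the range → none.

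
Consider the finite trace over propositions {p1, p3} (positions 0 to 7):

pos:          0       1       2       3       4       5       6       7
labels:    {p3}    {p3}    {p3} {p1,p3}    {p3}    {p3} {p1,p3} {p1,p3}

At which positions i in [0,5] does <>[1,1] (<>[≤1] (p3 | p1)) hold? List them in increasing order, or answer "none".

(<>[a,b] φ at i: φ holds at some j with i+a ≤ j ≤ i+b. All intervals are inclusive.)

Evaluate at each i in [0,5]:
  i=0: ✓ (witness j=1)
  i=1: ✓ (witness j=2)
  i=2: ✓ (witness j=3)
  i=3: ✓ (witness j=4)
  i=4: ✓ (witness j=5)
  i=5: ✓ (witness j=6)

0, 1, 2, 3, 4, 5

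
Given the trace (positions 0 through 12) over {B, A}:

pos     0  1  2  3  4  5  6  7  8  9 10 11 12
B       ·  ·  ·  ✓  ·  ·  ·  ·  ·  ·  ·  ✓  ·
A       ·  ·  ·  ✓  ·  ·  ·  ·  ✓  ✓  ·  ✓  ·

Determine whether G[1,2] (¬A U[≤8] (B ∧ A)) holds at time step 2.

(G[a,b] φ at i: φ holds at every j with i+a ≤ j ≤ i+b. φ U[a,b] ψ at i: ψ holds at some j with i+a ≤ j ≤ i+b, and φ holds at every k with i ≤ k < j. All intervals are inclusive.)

No

Check (¬A U[≤8] (B ∧ A)) at every j in [3,4]:
  j=3: holds
  j=4: fails
Fails at j=4 → formula fails.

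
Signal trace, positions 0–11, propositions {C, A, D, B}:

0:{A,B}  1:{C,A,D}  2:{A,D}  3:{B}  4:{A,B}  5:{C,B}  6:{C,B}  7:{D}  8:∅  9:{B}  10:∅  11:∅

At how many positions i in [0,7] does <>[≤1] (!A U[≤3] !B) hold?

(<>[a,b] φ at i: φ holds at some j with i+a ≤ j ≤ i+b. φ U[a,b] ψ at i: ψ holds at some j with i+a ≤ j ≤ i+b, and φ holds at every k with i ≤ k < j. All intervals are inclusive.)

7

Evaluate at each i in [0,7]:
  i=0: ✓ (witness j=1)
  i=1: ✓ (witness j=1)
  i=2: ✓ (witness j=2)
  i=3: ✗ (none in [3,4])
  i=4: ✓ (witness j=5)
  i=5: ✓ (witness j=5)
  i=6: ✓ (witness j=6)
  i=7: ✓ (witness j=7)
Positions where it holds: {0, 1, 2, 4, 5, 6, 7} → 7.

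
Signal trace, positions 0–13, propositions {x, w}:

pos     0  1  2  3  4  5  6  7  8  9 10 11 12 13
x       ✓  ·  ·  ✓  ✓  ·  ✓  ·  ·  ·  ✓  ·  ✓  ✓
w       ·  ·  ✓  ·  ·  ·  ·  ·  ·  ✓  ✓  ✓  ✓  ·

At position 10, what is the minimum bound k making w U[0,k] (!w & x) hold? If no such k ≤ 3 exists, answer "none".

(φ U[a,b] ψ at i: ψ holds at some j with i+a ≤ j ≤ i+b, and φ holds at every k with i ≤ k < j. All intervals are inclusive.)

3

Need earliest j ≥ 10 with (!w & x), and w at every k in [10,j-1].
  j=10: rhs fails.
  j=11: rhs fails.
  j=12: rhs fails.
  j=13: rhs holds; lhs holds on [10,12]. k = 3.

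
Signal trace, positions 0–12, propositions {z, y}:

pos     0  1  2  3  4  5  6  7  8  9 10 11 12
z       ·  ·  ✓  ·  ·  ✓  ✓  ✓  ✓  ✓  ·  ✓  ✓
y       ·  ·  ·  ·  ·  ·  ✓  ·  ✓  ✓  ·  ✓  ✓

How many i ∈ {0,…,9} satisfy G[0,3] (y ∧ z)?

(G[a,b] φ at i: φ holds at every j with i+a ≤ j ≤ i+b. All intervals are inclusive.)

0

Evaluate at each i in [0,9]:
  i=0: ✗ (fails at j=0)
  i=1: ✗ (fails at j=1)
  i=2: ✗ (fails at j=2)
  i=3: ✗ (fails at j=3)
  i=4: ✗ (fails at j=4)
  i=5: ✗ (fails at j=5)
  i=6: ✗ (fails at j=7)
  i=7: ✗ (fails at j=7)
  i=8: ✗ (fails at j=10)
  i=9: ✗ (fails at j=10)
Positions where it holds: {} → 0.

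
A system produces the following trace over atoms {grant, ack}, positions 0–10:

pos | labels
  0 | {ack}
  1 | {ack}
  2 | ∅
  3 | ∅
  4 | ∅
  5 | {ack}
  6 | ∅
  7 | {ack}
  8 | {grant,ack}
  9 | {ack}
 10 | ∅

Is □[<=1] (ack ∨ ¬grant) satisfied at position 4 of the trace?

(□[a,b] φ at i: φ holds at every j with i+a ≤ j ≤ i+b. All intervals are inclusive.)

True

Check (ack ∨ ¬grant) at every j in [4,5]:
  j=4: true
  j=5: true
All positions satisfy it → formula holds.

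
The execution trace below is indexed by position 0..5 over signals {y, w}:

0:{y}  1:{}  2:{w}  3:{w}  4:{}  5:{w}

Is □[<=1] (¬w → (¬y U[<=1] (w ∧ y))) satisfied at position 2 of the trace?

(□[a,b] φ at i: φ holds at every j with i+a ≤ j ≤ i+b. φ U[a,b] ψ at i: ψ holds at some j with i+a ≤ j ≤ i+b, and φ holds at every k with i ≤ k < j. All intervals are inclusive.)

Holds

Check (¬w → (¬y U[<=1] (w ∧ y))) at every j in [2,3]:
  j=2: antecedent false → ✓
  j=3: antecedent false → ✓
All positions satisfy it → formula holds.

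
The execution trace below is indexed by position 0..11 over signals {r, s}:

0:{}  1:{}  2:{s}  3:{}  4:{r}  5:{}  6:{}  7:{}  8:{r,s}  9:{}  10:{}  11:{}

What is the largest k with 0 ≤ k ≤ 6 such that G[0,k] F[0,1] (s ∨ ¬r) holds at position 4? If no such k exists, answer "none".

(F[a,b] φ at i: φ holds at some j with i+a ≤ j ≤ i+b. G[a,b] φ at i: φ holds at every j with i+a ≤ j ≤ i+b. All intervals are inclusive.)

F[0,1] (s ∨ ¬r) must hold from j=4 onward; find where it first fails.
  j=4: holds
  j=5: holds
  j=6: holds
  j=7: holds
  j=8: holds
  j=9: holds
  j=10: holds
Holds through j=10; largest k = 6.

6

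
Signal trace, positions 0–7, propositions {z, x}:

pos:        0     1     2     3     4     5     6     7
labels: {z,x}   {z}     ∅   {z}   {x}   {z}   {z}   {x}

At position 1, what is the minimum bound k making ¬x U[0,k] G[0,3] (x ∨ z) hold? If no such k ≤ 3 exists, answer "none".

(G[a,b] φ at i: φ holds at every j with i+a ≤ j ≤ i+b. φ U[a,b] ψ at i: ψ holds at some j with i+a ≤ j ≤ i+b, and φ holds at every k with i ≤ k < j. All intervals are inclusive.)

2

Need earliest j ≥ 1 with G[0,3] (x ∨ z), and ¬x at every k in [1,j-1].
  j=1: rhs fails.
  j=2: rhs fails.
  j=3: rhs holds; lhs holds on [1,2]. k = 2.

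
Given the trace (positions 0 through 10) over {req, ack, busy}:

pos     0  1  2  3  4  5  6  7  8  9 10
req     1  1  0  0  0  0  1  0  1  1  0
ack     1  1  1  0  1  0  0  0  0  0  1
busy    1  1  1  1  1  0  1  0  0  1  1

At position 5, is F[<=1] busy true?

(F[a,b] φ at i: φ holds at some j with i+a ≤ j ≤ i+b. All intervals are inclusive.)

Yes

Check busy at each j in [5,6]:
  j=5: false
  j=6: true
Found at j=6 → formula holds.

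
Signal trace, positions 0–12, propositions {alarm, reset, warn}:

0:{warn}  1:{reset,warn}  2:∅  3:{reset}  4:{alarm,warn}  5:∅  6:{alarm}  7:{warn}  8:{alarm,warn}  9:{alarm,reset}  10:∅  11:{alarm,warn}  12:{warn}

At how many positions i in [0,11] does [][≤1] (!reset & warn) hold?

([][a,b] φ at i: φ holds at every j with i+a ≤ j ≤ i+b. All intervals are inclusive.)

Evaluate at each i in [0,11]:
  i=0: ✗ (fails at j=1)
  i=1: ✗ (fails at j=1)
  i=2: ✗ (fails at j=2)
  i=3: ✗ (fails at j=3)
  i=4: ✗ (fails at j=5)
  i=5: ✗ (fails at j=5)
  i=6: ✗ (fails at j=6)
  i=7: ✓ (all of [7,8])
  i=8: ✗ (fails at j=9)
  i=9: ✗ (fails at j=9)
  i=10: ✗ (fails at j=10)
  i=11: ✓ (all of [11,12])
Positions where it holds: {7, 11} → 2.

2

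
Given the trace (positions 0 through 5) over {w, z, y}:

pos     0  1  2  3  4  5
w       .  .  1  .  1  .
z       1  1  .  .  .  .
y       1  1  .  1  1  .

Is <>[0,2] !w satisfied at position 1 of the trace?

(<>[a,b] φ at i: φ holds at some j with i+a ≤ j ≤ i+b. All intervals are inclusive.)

True

Check !w at each j in [1,3]:
  j=1: true
  j=2: false
  j=3: true
Found at j=1 → formula holds.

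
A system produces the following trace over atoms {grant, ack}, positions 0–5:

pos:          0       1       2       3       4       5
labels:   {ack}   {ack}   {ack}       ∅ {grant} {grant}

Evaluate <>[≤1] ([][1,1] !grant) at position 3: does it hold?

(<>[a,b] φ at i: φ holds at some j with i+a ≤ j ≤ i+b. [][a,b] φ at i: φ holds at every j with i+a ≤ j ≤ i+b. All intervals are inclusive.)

Does not hold

Check [][1,1] !grant at each j in [3,4]:
  j=3: fails at 4
  j=4: fails at 5
No position in the window satisfies it → formula fails.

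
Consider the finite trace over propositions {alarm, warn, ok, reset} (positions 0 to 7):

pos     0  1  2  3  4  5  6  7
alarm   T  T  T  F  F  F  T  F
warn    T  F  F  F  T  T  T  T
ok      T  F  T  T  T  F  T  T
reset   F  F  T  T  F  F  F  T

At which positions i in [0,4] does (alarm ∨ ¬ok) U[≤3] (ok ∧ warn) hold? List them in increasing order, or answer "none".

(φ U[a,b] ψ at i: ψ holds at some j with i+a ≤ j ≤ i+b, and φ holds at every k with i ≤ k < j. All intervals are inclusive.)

0, 4

Evaluate at each i in [0,4]:
  i=0: ✓ (rhs at j=0)
  i=1: ✗ (lhs fails at k=3 before rhs at j=4)
  i=2: ✗ (lhs fails at k=3 before rhs at j=4)
  i=3: ✗ (lhs fails at k=3 before rhs at j=4)
  i=4: ✓ (rhs at j=4)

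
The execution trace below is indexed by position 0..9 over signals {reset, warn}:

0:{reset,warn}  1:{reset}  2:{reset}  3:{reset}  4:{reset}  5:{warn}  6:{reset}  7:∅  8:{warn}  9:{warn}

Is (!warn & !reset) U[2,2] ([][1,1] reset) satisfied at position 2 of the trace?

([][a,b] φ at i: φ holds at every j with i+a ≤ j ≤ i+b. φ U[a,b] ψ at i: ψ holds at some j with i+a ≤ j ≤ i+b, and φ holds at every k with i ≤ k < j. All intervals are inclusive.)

Need some j in [4,4] with [][1,1] reset, and (!warn & !reset) at every k in [2,j-1].
  j=4: [][1,1] reset — fails at 5.
No j in the window works → until fails.

Does not hold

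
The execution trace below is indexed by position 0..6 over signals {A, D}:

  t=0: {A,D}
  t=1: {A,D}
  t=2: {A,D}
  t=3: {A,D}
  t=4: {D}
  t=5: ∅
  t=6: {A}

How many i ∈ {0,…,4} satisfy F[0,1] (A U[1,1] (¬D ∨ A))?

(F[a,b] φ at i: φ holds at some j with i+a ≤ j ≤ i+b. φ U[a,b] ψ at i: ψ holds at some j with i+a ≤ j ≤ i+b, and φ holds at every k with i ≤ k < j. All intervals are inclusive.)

3

Evaluate at each i in [0,4]:
  i=0: ✓ (witness j=0)
  i=1: ✓ (witness j=1)
  i=2: ✓ (witness j=2)
  i=3: ✗ (none in [3,4])
  i=4: ✗ (none in [4,5])
Positions where it holds: {0, 1, 2} → 3.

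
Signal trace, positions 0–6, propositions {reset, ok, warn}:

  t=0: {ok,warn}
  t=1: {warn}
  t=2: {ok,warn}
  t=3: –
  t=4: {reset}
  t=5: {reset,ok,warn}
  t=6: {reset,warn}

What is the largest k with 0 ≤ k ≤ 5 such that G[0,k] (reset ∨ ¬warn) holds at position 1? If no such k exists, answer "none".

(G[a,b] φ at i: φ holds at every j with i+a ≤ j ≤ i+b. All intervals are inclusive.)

none

(reset ∨ ¬warn) must hold from j=1 onward; find where it first fails.
  j=1: fails → no k works.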